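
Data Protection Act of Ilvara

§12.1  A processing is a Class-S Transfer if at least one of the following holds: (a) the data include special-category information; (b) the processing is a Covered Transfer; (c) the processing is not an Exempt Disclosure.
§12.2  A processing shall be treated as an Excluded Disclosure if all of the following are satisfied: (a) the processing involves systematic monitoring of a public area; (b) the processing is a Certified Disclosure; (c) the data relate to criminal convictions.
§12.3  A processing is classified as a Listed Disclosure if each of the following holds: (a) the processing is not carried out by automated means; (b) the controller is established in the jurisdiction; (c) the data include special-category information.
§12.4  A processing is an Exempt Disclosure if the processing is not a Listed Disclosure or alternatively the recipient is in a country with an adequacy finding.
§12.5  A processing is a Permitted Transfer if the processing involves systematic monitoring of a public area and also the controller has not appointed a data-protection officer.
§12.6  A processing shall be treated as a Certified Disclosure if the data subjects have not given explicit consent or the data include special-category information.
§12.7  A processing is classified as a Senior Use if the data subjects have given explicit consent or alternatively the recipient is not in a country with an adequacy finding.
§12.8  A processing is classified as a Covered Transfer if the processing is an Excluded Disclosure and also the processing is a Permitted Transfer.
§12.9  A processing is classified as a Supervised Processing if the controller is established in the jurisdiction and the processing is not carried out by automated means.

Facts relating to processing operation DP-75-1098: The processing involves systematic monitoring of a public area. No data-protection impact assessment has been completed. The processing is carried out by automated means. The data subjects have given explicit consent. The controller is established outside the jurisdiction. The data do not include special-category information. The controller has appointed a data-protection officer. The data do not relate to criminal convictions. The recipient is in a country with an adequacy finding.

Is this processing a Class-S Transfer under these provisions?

No

§12.6 — Certified Disclosure: [the data subjects have not given explicit consent? no] OR [the data include special-category information? no] → not satisfied.
§12.2 — Excluded Disclosure: [the processing involves systematic monitoring of a public area? yes] AND [Certified Disclosure (§12.6)? no] AND [the data relate to criminal convictions? no] → not satisfied.
§12.5 — Permitted Transfer: [the processing involves systematic monitoring of a public area? yes] AND [the controller has not appointed a data-protection officer? no] → not satisfied.
§12.8 — Covered Transfer: [Excluded Disclosure (§12.2)? no] AND [Permitted Transfer (§12.5)? no] → not satisfied.
§12.3 — Listed Disclosure: [the processing is not carried out by automated means? no] AND [the controller is established in the jurisdiction? no] AND [the data include special-category information? no] → not satisfied.
§12.4 — Exempt Disclosure: [not a Listed Disclosure (§12.3)? yes] OR [the recipient is in a country with an adequacy finding? yes] → satisfied.
§12.1 — Class-S Transfer: [the data include special-category information? no] OR [Covered Transfer (§12.8)? no] OR [not an Exempt Disclosure (§12.4)? no] → not satisfied.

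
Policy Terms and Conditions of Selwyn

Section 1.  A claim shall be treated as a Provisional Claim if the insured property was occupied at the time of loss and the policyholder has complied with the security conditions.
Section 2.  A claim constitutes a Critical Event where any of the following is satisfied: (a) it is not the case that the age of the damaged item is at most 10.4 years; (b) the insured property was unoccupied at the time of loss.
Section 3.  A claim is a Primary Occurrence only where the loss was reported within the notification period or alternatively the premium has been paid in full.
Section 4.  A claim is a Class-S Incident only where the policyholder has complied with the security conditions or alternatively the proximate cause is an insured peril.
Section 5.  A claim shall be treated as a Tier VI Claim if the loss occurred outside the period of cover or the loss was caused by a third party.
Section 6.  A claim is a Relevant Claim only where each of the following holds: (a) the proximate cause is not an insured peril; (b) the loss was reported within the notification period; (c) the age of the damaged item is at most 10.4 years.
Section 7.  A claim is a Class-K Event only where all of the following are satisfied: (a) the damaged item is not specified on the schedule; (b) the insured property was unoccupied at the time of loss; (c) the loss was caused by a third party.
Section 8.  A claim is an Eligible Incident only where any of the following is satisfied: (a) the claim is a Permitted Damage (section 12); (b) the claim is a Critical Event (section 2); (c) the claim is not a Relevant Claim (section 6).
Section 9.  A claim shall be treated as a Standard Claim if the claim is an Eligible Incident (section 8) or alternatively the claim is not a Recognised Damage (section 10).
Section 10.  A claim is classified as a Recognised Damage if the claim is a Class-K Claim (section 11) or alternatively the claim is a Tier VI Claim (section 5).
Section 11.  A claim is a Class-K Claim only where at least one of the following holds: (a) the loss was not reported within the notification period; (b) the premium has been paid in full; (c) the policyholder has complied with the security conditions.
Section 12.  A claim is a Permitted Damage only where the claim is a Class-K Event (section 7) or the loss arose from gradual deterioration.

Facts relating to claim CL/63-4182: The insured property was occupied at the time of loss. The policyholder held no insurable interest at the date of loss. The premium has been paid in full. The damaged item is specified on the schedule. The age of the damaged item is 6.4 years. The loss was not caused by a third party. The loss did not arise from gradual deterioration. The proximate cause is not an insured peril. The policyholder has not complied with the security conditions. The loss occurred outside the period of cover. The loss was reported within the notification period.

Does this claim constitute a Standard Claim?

No

section 7 — Class-K Event: [the damaged item is not specified on the schedule? no] AND [the insured property was unoccupied at the time of loss? no] AND [the loss was caused by a third party? no] → not satisfied.
section 12 — Permitted Damage: [Class-K Event (section 7)? no] OR [the loss arose from gradual deterioration? no] → not satisfied.
section 2 — Critical Event: [age of the damaged item: 6.4 years ≤ 10.4 years? yes, so negated condition no] OR [the insured property was unoccupied at the time of loss? no] → not satisfied.
section 6 — Relevant Claim: [the proximate cause is not an insured peril? yes] AND [the loss was reported within the notification period? yes] AND [age of the damaged item: 6.4 years ≤ 10.4 years? yes] → satisfied.
section 8 — Eligible Incident: [Permitted Damage (section 12)? no] OR [Critical Event (section 2)? no] OR [not a Relevant Claim (section 6)? no] → not satisfied.
section 11 — Class-K Claim: [the loss was not reported within the notification period? no] OR [the premium has been paid in full? yes] OR [the policyholder has complied with the security conditions? no] → satisfied.
section 5 — Tier VI Claim: [the loss occurred outside the period of cover? yes] OR [the loss was caused by a third party? no] → satisfied.
section 10 — Recognised Damage: [Class-K Claim (section 11)? yes] OR [Tier VI Claim (section 5)? yes] → satisfied.
section 9 — Standard Claim: [Eligible Incident (section 8)? no] OR [not a Recognised Damage (section 10)? no] → not satisfied.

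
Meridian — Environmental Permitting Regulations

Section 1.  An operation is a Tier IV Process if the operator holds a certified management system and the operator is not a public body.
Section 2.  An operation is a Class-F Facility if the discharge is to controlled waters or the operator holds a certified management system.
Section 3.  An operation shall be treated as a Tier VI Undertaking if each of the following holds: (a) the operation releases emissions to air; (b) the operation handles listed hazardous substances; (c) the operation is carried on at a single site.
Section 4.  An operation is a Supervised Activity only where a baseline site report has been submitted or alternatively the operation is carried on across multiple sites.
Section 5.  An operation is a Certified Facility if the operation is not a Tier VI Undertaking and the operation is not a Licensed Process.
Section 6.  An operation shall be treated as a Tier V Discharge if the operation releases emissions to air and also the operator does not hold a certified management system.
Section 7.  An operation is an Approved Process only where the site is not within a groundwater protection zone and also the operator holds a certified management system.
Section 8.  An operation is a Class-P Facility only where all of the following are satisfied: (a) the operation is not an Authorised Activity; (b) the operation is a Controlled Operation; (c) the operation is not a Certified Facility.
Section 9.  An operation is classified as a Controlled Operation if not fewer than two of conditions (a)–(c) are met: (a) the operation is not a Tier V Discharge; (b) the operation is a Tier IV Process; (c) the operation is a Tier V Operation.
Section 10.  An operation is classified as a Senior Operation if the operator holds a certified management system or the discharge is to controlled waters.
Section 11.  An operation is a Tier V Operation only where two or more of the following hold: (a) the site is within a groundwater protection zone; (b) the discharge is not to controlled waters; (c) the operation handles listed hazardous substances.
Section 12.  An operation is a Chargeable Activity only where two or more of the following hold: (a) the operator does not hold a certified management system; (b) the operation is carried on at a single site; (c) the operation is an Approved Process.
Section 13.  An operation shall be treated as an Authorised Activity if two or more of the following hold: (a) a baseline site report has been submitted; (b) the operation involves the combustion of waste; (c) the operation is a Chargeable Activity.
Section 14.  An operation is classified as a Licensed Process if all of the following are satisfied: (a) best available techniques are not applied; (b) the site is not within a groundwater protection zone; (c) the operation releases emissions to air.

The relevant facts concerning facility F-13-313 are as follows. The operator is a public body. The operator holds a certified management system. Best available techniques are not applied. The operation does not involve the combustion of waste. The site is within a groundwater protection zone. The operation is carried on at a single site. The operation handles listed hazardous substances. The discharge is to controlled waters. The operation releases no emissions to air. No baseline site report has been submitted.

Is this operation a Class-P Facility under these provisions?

section 7 — Approved Process: [the site is not within a groundwater protection zone? no] AND [the operator holds a certified management system? yes] → not satisfied.
section 12 — Chargeable Activity: the operator does not hold a certified management system? no; the operation is carried on at a single site? yes; Approved Process (section 7)? no — 1 of 3 hold (need ≥2) → not satisfied.
section 13 — Authorised Activity: a baseline site report has been submitted? no; the operation involves the combustion of waste? no; Chargeable Activity (section 12)? no — 0 of 3 hold (need ≥2) → not satisfied.
section 6 — Tier V Discharge: [the operation releases emissions to air? no] AND [the operator does not hold a certified management system? no] → not satisfied.
section 1 — Tier IV Process: [the operator holds a certified management system? yes] AND [the operator is not a public body? no] → not satisfied.
section 11 — Tier V Operation: the site is within a groundwater protection zone? yes; the discharge is not to controlled waters? no; the operation handles listed hazardous substances? yes — 2 of 3 hold (need ≥2) → satisfied.
section 9 — Controlled Operation: not a Tier V Discharge (section 6)? yes; Tier IV Process (section 1)? no; Tier V Operation (section 11)? yes — 2 of 3 hold (need ≥2) → satisfied.
section 3 — Tier VI Undertaking: [the operation releases emissions to air? no] AND [the operation handles listed hazardous substances? yes] AND [the operation is carried on at a single site? yes] → not satisfied.
section 14 — Licensed Process: [best available techniques are not applied? yes] AND [the site is not within a groundwater protection zone? no] AND [the operation releases emissions to air? no] → not satisfied.
section 5 — Certified Facility: [not a Tier VI Undertaking (section 3)? yes] AND [not a Licensed Process (section 14)? yes] → satisfied.
section 8 — Class-P Facility: [not an Authorised Activity (section 13)? yes] AND [Controlled Operation (section 9)? yes] AND [not a Certified Facility (section 5)? no] → not satisfied.

No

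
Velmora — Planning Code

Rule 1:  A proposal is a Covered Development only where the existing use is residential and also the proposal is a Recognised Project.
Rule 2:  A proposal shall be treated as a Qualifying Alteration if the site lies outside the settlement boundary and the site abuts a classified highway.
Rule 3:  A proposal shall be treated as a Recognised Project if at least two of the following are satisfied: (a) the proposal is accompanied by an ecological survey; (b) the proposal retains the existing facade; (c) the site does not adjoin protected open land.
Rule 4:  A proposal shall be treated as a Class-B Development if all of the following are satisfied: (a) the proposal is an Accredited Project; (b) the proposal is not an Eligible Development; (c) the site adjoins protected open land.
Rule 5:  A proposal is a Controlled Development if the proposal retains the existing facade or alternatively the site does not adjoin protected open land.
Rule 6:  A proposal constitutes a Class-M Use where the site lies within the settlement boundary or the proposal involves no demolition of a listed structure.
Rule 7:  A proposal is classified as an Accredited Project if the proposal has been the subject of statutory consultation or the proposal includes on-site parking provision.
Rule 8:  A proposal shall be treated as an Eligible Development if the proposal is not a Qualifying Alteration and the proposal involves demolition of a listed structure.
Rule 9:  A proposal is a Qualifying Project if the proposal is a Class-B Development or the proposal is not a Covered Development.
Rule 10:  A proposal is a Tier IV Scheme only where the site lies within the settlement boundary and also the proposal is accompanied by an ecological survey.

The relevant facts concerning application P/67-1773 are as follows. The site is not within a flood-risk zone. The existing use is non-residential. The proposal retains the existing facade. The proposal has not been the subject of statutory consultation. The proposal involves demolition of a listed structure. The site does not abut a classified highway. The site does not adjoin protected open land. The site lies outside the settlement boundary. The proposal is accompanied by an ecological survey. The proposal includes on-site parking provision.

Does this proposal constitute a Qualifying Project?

rule 7 — Accredited Project: [the proposal has been the subject of statutory consultation? no] OR [the proposal includes on-site parking provision? yes] → satisfied.
rule 2 — Qualifying Alteration: [the site lies outside the settlement boundary? yes] AND [the site abuts a classified highway? no] → not satisfied.
rule 8 — Eligible Development: [not a Qualifying Alteration (rule 2)? yes] AND [the proposal involves demolition of a listed structure? yes] → satisfied.
rule 4 — Class-B Development: [Accredited Project (rule 7)? yes] AND [not an Eligible Development (rule 8)? no] AND [the site adjoins protected open land? no] → not satisfied.
rule 3 — Recognised Project: the proposal is accompanied by an ecological survey? yes; the proposal retains the existing facade? yes; the site does not adjoin protected open land? yes — 3 of 3 hold (need ≥2) → satisfied.
rule 1 — Covered Development: [the existing use is residential? no] AND [Recognised Project (rule 3)? yes] → not satisfied.
rule 9 — Qualifying Project: [Class-B Development (rule 4)? no] OR [not a Covered Development (rule 1)? yes] → satisfied.

Yes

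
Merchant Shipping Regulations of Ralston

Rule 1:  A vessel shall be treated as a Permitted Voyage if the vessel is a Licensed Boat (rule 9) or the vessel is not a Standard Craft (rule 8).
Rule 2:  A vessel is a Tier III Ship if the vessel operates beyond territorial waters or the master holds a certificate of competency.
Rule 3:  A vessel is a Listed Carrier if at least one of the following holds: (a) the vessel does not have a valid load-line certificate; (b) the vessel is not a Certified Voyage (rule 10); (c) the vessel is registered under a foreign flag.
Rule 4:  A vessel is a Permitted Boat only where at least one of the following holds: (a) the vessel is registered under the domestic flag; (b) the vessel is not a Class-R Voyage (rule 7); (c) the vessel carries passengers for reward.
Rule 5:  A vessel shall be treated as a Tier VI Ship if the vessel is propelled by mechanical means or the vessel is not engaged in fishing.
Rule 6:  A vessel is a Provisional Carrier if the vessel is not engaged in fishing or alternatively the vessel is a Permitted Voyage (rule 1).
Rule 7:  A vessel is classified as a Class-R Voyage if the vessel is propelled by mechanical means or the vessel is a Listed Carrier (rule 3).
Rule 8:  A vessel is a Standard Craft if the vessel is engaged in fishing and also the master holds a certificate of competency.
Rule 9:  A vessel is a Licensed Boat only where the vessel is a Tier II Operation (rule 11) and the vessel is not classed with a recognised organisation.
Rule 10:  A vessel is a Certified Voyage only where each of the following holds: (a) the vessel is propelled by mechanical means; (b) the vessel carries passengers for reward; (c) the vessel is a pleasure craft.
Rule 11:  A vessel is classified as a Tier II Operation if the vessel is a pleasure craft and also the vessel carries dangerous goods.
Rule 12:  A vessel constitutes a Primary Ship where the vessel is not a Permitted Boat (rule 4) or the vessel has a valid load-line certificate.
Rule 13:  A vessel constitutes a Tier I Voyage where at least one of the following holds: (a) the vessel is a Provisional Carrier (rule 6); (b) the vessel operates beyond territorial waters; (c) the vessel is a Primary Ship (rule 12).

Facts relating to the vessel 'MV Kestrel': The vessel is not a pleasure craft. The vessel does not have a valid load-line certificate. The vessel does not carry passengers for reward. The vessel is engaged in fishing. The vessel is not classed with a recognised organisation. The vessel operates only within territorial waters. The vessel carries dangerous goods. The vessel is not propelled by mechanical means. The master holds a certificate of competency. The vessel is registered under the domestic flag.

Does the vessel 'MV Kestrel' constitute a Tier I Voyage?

No

Under rule 11: the vessel is a pleasure craft? no; and the vessel carries dangerous goods? yes. So the vessel is not a Tier II Operation.
Under rule 9: Tier II Operation (rule 11)? no; and the vessel is not classed with a recognised organisation? yes. So the vessel is not a Licensed Boat.
Under rule 8: the vessel is engaged in fishing? yes; and the master holds a certificate of competency? yes. So the vessel is a Standard Craft.
Under rule 1: Licensed Boat (rule 9)? no; or not a Standard Craft (rule 8)? no. So the vessel is not a Permitted Voyage.
Under rule 6: the vessel is not engaged in fishing? no; or Permitted Voyage (rule 1)? no. So the vessel is not a Provisional Carrier.
Under rule 10: the vessel is propelled by mechanical means? no; and the vessel carries passengers for reward? no; and the vessel is a pleasure craft? no. So the vessel is not a Certified Voyage.
Under rule 3: the vessel does not have a valid load-line certificate? yes; or not a Certified Voyage (rule 10)? yes; or the vessel is registered under a foreign flag? no. So the vessel is a Listed Carrier.
Under rule 7: the vessel is propelled by mechanical means? no; or Listed Carrier (rule 3)? yes. So the vessel is a Class-R Voyage.
Under rule 4: the vessel is registered under the domestic flag? yes; or not a Class-R Voyage (rule 7)? no; or the vessel carries passengers for reward? no. So the vessel is a Permitted Boat.
Under rule 12: not a Permitted Boat (rule 4)? no; or the vessel has a valid load-line certificate? no. So the vessel is not a Primary Ship.
Under rule 13: Provisional Carrier (rule 6)? no; or the vessel operates beyond territorial waters? no; or Primary Ship (rule 12)? no. So the vessel is not a Tier I Voyage.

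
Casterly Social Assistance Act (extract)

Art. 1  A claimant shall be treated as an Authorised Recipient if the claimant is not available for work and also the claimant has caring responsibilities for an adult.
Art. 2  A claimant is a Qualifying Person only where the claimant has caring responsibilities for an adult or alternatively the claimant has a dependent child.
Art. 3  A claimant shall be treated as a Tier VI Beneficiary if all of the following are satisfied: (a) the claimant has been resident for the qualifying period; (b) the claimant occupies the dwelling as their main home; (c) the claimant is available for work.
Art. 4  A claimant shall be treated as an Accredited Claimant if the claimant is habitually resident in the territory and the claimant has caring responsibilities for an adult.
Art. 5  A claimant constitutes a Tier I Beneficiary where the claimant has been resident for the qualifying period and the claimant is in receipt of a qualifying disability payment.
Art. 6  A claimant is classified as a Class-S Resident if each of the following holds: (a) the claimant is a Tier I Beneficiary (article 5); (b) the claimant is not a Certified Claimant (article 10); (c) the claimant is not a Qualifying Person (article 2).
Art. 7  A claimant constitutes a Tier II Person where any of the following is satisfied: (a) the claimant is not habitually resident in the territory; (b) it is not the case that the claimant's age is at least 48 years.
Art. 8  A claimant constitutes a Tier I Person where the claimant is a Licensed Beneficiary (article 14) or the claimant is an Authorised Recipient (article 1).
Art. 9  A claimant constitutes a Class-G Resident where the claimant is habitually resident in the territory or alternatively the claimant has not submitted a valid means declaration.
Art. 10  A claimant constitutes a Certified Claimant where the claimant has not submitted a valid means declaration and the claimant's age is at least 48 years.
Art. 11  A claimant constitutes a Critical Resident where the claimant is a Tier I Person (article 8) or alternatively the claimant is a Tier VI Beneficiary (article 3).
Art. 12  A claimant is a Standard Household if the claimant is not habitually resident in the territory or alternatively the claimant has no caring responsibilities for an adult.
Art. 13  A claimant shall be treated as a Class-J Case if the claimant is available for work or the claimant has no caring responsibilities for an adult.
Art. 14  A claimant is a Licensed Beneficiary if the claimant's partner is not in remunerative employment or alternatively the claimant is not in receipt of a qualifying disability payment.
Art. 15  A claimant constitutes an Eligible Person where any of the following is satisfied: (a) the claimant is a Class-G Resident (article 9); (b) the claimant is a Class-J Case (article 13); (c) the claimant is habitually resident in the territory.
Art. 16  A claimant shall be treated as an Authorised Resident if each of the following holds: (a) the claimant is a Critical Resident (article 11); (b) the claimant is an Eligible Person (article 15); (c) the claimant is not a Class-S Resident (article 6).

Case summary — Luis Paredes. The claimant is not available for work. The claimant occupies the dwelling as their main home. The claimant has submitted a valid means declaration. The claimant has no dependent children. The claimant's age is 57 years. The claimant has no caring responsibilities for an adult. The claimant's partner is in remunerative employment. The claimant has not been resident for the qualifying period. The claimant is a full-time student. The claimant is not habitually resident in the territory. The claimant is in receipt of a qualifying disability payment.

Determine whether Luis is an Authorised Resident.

No

article 14 — Licensed Beneficiary: [the claimant's partner is not in remunerative employment? no] OR [the claimant is not in receipt of a qualifying disability payment? no] → not satisfied.
article 1 — Authorised Recipient: [the claimant is not available for work? yes] AND [the claimant has caring responsibilities for an adult? no] → not satisfied.
article 8 — Tier I Person: [Licensed Beneficiary (article 14)? no] OR [Authorised Recipient (article 1)? no] → not satisfied.
article 3 — Tier VI Beneficiary: [the claimant has been resident for the qualifying period? no] AND [the claimant occupies the dwelling as their main home? yes] AND [the claimant is available for work? no] → not satisfied.
article 11 — Critical Resident: [Tier I Person (article 8)? no] OR [Tier VI Beneficiary (article 3)? no] → not satisfied.
article 9 — Class-G Resident: [the claimant is habitually resident in the territory? no] OR [the claimant has not submitted a valid means declaration? no] → not satisfied.
article 13 — Class-J Case: [the claimant is available for work? no] OR [the claimant has no caring responsibilities for an adult? yes] → satisfied.
article 15 — Eligible Person: [Class-G Resident (article 9)? no] OR [Class-J Case (article 13)? yes] OR [the claimant is habitually resident in the territory? no] → satisfied.
article 5 — Tier I Beneficiary: [the claimant has been resident for the qualifying period? no] AND [the claimant is in receipt of a qualifying disability payment? yes] → not satisfied.
article 10 — Certified Claimant: [the claimant has not submitted a valid means declaration? no] AND [claimant's age: 57 years ≥ 48 years? yes] → not satisfied.
article 2 — Qualifying Person: [the claimant has caring responsibilities for an adult? no] OR [the claimant has a dependent child? no] → not satisfied.
article 6 — Class-S Resident: [Tier I Beneficiary (article 5)? no] AND [not a Certified Claimant (article 10)? yes] AND [not a Qualifying Person (article 2)? yes] → not satisfied.
article 16 — Authorised Resident: [Critical Resident (article 11)? no] AND [Eligible Person (article 15)? yes] AND [not a Class-S Resident (article 6)? yes] → not satisfied.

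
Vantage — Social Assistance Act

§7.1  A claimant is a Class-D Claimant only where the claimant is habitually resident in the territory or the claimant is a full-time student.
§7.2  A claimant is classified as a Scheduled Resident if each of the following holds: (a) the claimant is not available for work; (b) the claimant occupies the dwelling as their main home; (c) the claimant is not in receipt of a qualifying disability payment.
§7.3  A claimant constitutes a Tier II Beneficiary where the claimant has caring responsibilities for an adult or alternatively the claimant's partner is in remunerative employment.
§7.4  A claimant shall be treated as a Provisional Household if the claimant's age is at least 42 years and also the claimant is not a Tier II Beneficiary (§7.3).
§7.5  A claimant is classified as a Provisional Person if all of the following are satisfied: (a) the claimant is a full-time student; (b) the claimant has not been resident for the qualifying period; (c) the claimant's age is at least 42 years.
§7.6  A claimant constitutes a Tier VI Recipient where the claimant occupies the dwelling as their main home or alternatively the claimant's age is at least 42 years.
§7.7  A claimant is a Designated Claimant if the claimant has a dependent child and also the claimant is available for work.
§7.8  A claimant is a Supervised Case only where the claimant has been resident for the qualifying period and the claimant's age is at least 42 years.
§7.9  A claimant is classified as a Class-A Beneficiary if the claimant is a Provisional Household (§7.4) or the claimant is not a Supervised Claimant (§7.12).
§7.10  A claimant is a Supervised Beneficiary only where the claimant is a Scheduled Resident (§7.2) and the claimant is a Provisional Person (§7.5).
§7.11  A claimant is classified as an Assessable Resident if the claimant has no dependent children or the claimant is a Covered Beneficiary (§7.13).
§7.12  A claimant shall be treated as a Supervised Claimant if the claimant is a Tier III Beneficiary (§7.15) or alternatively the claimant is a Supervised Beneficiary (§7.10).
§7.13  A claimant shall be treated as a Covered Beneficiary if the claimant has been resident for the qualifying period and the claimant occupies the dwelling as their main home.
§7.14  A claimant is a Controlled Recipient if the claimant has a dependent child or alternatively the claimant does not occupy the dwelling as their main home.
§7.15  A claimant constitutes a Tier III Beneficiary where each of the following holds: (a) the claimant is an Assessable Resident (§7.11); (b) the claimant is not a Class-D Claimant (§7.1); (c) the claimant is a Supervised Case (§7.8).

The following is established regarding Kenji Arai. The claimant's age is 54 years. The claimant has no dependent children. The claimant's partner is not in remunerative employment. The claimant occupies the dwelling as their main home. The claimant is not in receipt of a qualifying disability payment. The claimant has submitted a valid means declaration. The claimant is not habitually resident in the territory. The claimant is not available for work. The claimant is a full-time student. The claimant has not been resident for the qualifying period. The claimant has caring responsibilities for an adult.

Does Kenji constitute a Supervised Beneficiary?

Yes

§7.2 — Scheduled Resident: [the claimant is not available for work? yes] AND [the claimant occupies the dwelling as their main home? yes] AND [the claimant is not in receipt of a qualifying disability payment? yes] → satisfied.
§7.5 — Provisional Person: [the claimant is a full-time student? yes] AND [the claimant has not been resident for the qualifying period? yes] AND [claimant's age: 54 years ≥ 42 years? yes] → satisfied.
§7.10 — Supervised Beneficiary: [Scheduled Resident (§7.2)? yes] AND [Provisional Person (§7.5)? yes] → satisfied.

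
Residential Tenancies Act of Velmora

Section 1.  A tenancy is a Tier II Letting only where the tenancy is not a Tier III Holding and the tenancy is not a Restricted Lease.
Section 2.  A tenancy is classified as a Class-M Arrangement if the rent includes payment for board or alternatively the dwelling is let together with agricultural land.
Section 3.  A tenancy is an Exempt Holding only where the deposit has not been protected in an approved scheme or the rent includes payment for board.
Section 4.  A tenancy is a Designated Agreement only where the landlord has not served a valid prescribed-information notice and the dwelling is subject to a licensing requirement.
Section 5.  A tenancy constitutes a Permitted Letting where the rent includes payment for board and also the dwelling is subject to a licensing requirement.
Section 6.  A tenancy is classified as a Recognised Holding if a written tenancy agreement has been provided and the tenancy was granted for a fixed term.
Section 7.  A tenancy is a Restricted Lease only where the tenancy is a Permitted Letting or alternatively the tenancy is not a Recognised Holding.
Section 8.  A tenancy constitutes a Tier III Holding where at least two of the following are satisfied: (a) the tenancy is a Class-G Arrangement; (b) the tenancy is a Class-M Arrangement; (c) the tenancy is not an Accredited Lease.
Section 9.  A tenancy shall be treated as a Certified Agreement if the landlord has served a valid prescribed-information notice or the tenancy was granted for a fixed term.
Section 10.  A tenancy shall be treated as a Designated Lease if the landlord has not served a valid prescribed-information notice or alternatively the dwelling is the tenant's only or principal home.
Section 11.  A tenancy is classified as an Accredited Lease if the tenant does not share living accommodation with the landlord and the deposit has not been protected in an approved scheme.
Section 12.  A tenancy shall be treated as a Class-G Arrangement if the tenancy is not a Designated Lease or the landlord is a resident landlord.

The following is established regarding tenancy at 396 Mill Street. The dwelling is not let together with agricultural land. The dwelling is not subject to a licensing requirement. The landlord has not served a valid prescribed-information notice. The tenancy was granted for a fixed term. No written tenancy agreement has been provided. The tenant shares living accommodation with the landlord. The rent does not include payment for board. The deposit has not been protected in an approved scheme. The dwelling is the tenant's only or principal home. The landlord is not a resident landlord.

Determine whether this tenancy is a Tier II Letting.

section 10 — Designated Lease: [the landlord has not served a valid prescribed-information notice? yes] OR [the dwelling is the tenant's only or principal home? yes] → satisfied.
section 12 — Class-G Arrangement: [not a Designated Lease (section 10)? no] OR [the landlord is a resident landlord? no] → not satisfied.
section 2 — Class-M Arrangement: [the rent includes payment for board? no] OR [the dwelling is let together with agricultural land? no] → not satisfied.
section 11 — Accredited Lease: [the tenant does not share living accommodation with the landlord? no] AND [the deposit has not been protected in an approved scheme? yes] → not satisfied.
section 8 — Tier III Holding: Class-G Arrangement (section 12)? no; Class-M Arrangement (section 2)? no; not an Accredited Lease (section 11)? yes — 1 of 3 hold (need ≥2) → not satisfied.
section 5 — Permitted Letting: [the rent includes payment for board? no] AND [the dwelling is subject to a licensing requirement? no] → not satisfied.
section 6 — Recognised Holding: [a written tenancy agreement has been provided? no] AND [the tenancy was granted for a fixed term? yes] → not satisfied.
section 7 — Restricted Lease: [Permitted Letting (section 5)? no] OR [not a Recognised Holding (section 6)? yes] → satisfied.
section 1 — Tier II Letting: [not a Tier III Holding (section 8)? yes] AND [not a Restricted Lease (section 7)? no] → not satisfied.

No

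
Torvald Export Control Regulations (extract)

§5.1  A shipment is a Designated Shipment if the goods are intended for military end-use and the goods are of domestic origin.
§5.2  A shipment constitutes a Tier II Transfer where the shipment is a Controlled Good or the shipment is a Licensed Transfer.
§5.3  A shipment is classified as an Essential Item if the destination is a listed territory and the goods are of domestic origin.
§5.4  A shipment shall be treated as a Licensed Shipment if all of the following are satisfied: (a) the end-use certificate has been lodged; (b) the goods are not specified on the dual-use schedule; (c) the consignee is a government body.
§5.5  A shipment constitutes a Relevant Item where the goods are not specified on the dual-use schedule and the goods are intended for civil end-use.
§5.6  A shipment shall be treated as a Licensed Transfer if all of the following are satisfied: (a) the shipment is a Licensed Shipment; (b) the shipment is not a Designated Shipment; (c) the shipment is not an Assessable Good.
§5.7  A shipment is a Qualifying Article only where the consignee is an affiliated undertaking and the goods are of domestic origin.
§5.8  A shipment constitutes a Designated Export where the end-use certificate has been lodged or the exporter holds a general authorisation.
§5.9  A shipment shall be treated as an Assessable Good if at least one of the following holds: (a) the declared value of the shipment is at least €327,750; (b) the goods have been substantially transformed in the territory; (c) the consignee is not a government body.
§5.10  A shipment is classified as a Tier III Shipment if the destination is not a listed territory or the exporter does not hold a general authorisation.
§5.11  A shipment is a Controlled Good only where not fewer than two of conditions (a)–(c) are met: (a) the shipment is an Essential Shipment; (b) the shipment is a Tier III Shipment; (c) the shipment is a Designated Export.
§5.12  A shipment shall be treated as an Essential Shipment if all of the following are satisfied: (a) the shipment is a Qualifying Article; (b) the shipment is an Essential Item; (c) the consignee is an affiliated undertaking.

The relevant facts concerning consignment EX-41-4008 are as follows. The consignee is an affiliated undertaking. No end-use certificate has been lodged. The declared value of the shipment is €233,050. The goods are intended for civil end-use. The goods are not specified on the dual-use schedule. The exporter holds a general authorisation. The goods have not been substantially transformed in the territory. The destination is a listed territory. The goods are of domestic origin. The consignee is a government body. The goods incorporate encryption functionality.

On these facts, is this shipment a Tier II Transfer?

Yes

Under §5.7: the consignee is an affiliated undertaking? yes; and the goods are of domestic origin? yes. So the shipment is a Qualifying Article.
Under §5.3: the destination is a listed territory? yes; and the goods are of domestic origin? yes. So the shipment is an Essential Item.
Under §5.12: Qualifying Article (§5.7)? yes; and Essential Item (§5.3)? yes; and the consignee is an affiliated undertaking? yes. So the shipment is an Essential Shipment.
Under §5.10: the destination is not a listed territory? no; or the exporter does not hold a general authorisation? no. So the shipment is not a Tier III Shipment.
Under §5.8: the end-use certificate has been lodged? no; or the exporter holds a general authorisation? yes. So the shipment is a Designated Export.
Under §5.11: Essential Shipment (§5.12)? yes; Tier III Shipment (§5.10)? no; Designated Export (§5.8)? yes — 2 of 3 hold (need ≥2) → satisfied.
Under §5.4: the end-use certificate has been lodged? no; and the goods are not specified on the dual-use schedule? yes; and the consignee is a government body? yes. So the shipment is not a Licensed Shipment.
Under §5.1: the goods are intended for military end-use? no; and the goods are of domestic origin? yes. So the shipment is not a Designated Shipment.
Under §5.9: declared value of the shipment: €233,050 ≥ €327,750? no; or the goods have been substantially transformed in the territory? no; or the consignee is not a government body? no. So the shipment is not an Assessable Good.
Under §5.6: Licensed Shipment (§5.4)? no; and not a Designated Shipment (§5.1)? yes; and not an Assessable Good (§5.9)? yes. So the shipment is not a Licensed Transfer.
Under §5.2: Controlled Good (§5.11)? yes; or Licensed Transfer (§5.6)? no. So the shipment is a Tier II Transfer.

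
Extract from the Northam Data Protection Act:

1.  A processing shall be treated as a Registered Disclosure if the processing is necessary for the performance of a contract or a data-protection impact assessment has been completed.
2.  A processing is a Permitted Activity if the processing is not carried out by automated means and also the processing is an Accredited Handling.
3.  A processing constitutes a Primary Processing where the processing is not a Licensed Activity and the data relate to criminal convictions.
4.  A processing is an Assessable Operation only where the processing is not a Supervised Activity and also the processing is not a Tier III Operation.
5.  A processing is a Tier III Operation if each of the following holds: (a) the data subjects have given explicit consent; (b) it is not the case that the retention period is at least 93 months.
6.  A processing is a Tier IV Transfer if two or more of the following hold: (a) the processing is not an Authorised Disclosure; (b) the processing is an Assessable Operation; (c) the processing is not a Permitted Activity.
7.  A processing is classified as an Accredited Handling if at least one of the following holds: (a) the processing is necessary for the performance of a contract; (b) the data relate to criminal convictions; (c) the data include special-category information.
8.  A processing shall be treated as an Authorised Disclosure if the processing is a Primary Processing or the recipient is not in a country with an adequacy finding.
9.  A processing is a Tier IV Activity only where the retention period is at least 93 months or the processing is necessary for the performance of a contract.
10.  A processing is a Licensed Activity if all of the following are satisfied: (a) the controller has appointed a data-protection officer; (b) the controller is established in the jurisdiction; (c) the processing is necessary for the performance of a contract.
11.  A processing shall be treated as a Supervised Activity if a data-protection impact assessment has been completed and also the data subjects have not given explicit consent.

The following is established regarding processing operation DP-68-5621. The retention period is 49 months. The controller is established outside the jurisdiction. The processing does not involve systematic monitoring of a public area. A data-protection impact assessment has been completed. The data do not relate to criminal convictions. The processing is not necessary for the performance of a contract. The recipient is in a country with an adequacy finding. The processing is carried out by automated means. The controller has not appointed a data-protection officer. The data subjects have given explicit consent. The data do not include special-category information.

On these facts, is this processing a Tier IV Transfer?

paragraph 10 — Licensed Activity: [the controller has appointed a data-protection officer? no] AND [the controller is established in the jurisdiction? no] AND [the processing is necessary for the performance of a contract? no] → not satisfied.
paragraph 3 — Primary Processing: [not a Licensed Activity (paragraph 10)? yes] AND [the data relate to criminal convictions? no] → not satisfied.
paragraph 8 — Authorised Disclosure: [Primary Processing (paragraph 3)? no] OR [the recipient is not in a country with an adequacy finding? no] → not satisfied.
paragraph 11 — Supervised Activity: [a data-protection impact assessment has been completed? yes] AND [the data subjects have not given explicit consent? no] → not satisfied.
paragraph 5 — Tier III Operation: [the data subjects have given explicit consent? yes] AND [retention period: 49 months ≥ 93 months? no, so negated condition yes] → satisfied.
paragraph 4 — Assessable Operation: [not a Supervised Activity (paragraph 11)? yes] AND [not a Tier III Operation (paragraph 5)? no] → not satisfied.
paragraph 7 — Accredited Handling: [the processing is necessary for the performance of a contract? no] OR [the data relate to criminal convictions? no] OR [the data include special-category information? no] → not satisfied.
paragraph 2 — Permitted Activity: [the processing is not carried out by automated means? no] AND [Accredited Handling (paragraph 7)? no] → not satisfied.
paragraph 6 — Tier IV Transfer: not an Authorised Disclosure (paragraph 8)? yes; Assessable Operation (paragraph 4)? no; not a Permitted Activity (paragraph 2)? yes — 2 of 3 hold (need ≥2) → satisfied.

Yes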